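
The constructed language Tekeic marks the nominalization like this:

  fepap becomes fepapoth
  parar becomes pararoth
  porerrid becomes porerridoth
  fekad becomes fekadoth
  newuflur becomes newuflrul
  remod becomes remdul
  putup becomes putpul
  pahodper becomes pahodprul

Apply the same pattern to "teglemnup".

teglemnpul

parar and newuflur both end in -r yet inflect differently (pararoth, newuflrul), so the final letter is not what conditions the rule; the last vowel is.
"teglemnup" has last vowel 'u'. The stems whose last vowel is 'u' (newuflur → newuflrul, putup → putpul) delete the last vowel and add -ul.
The other pattern: stems whose last vowel is 'a' or 'i' add -oth.
So teglemnup → teglemnpul.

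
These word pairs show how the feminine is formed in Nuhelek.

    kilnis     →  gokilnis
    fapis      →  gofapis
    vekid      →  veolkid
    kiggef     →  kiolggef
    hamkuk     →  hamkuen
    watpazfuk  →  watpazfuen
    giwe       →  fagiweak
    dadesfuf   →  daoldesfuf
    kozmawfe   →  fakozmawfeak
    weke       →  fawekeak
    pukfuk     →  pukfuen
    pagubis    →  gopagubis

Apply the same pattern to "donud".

doolnud

watpazfuk and dadesfuf both have last vowel 'u' yet inflect differently (watpazfuen, daoldesfuf), so the last vowel is not what conditions the rule; the final letter is.
"donud" ends in -d. The one such stem in the data (vekid → veolkid) inserts -ol- after the first vowel (as do dadesfuf, kiggef), so the same rule applies.
So donud → doolnud.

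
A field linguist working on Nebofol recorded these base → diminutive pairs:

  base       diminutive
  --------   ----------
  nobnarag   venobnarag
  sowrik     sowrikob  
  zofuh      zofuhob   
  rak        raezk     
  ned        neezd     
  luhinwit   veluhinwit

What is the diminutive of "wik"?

wiezk

rak and sowrik both end in -k yet inflect differently (raezk, sowrikob), so the final letter is not what conditions the rule; the number of vowels is.
"wik" has 1 vowel. The stems with 1 vowel (ned → neezd, rak → raezk) insert -ez- after the first vowel.
The other patterns: stems with 2 vowels add -ob; stems with 3 vowels add the prefix ve-.
So wik → wiezk.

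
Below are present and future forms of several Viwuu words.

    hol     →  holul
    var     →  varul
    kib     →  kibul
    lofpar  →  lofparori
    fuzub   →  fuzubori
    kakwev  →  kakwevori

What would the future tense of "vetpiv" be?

"vetpiv" has 2 vowels. The stems with 2 vowels (lofpar → lofparori, fuzub → fuzubori, kakwev → kakwevori) add -ori.
The other pattern: stems with 1 vowel add -ul.
So vetpiv → vetpivori.

vetpivori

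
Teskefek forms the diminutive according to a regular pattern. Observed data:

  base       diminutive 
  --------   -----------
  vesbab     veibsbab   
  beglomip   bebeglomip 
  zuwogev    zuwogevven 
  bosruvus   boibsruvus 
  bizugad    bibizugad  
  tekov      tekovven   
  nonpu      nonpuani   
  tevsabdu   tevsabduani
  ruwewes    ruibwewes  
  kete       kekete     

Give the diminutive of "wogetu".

nonpu and bosruvus both have last vowel 'u' yet inflect differently (nonpuani, boibsruvus), so the last vowel is not what conditions the rule; the final letter is.
"wogetu" ends in -u. The stems ending in -u (nonpu → nonpuani, tevsabdu → tevsabduani) add -ani.
The other patterns: stems ending in -v double the final consonant and add -en; stems ending in -b or -s insert -ib- after the first vowel; stems ending in -d, -e or -p repeat the first consonant+vowel as a prefix.
So wogetu → wogetuani.

wogetuani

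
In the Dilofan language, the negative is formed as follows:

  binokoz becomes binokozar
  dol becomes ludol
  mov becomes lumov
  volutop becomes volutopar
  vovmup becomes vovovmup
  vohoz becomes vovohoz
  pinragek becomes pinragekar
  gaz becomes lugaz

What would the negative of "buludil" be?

gaz and vohoz both end in -z yet inflect differently (lugaz, vovohoz), so the final letter is not what conditions the rule; the number of vowels is.
"buludil" has 3 vowels. The stems with 3 vowels (binokoz → binokozar, pinragek → pinragekar, volutop → volutopar) add -ar.
The other patterns: stems with 1 vowel add the prefix lu-; stems with 2 vowels repeat the first consonant+vowel as a prefix.
So buludil → buludilar.

buludilar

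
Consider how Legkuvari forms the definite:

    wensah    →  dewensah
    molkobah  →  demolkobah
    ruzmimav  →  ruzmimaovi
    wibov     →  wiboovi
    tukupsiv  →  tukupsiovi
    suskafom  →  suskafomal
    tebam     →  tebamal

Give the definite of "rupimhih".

derupimhih

wensah and ruzmimav both have last vowel 'a' yet inflect differently (dewensah, ruzmimaovi), so the last vowel is not what conditions the rule; the final letter is.
"rupimhih" ends in -h. The stems ending in -h (wensah → dewensah, molkobah → demolkobah) add the prefix de-.
The other patterns: stems ending in -v drop the final letter and add -ovi; stems ending in -m add -al.
So rupimhih → derupimhih.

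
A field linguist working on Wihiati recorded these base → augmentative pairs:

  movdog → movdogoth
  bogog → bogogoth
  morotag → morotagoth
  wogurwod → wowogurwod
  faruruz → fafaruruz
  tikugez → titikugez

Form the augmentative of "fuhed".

fufuhed

movdog and wogurwod both have last vowel 'o' yet inflect differently (movdogoth, wowogurwod), so the last vowel is not what conditions the rule; the final letter is.
"fuhed" ends in -d. The one such stem in the data (wogurwod → wowogurwod) repeats the first consonant+vowel as a prefix (as do faruruz, tikugez), so the same rule applies.
So fuhed → fufuhed.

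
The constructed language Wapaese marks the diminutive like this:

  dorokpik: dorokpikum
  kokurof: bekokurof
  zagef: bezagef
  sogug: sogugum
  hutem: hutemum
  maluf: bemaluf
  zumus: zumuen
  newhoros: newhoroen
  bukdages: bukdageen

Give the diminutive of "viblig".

zagef and bukdages both have last vowel 'e' yet inflect differently (bezagef, bukdageen), so the last vowel is not what conditions the rule; the final letter is.
"viblig" ends in -g. The one such stem in the data (sogug → sogugum) adds -um, so the same rule applies.
So viblig → vibligum.

vibligum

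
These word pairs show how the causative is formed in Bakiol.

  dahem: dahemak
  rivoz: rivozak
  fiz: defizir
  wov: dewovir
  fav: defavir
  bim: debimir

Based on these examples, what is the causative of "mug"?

demugir

rivoz and fiz both end in -z yet inflect differently (rivozak, defizir), so the final letter is not what conditions the rule; the number of vowels is.
"mug" has 1 vowel. The stems with 1 vowel (fiz → defizir, wov → dewovir, fav → defavir) add de- … -ir around the stem.
The other pattern: stems with 2 vowels add -ak.
So mug → demugir.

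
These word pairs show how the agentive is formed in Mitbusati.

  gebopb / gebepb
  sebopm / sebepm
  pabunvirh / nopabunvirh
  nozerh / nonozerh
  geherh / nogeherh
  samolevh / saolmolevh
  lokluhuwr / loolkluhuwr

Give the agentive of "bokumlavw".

boolkumlavw

"bokumlavw" has second-to-last letter 'v'. The one such stem in the data (samolevh → saolmolevh) inserts -ol- after the first vowel (as does lokluhuwr), so the same rule applies.
The other patterns: stems whose second-to-last letter is 'p' change the last vowel to 'e'; stems whose second-to-last letter is 'r' add the prefix no-.
So bokumlavw → boolkumlavw.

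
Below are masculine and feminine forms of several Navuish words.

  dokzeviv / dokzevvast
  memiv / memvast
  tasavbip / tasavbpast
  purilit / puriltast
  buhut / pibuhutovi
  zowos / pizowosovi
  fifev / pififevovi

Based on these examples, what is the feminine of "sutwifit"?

purilit and buhut both end in -t yet inflect differently (puriltast, pibuhutovi), so the final letter is not what conditions the rule; the last vowel is.
"sutwifit" has last vowel 'i'. The stems whose last vowel is 'i' (dokzeviv → dokzevvast, memiv → memvast, tasavbip → tasavbpast) delete the last vowel and add -ast.
The other pattern: stems whose last vowel is 'e', 'o' or 'u' add pi- … -ovi around the stem.
So sutwifit → sutwiftast.

sutwiftast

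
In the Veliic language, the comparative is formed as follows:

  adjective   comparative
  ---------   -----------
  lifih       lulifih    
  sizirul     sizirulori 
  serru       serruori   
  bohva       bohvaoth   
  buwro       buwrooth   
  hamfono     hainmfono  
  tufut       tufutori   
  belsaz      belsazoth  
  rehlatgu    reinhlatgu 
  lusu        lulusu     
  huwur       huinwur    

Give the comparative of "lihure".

"lihure" begins with l-. The stems beginning with l- (lifih → lulifih, lusu → lulusu) add the prefix lu-.
So lihure → lulihure.

lulihure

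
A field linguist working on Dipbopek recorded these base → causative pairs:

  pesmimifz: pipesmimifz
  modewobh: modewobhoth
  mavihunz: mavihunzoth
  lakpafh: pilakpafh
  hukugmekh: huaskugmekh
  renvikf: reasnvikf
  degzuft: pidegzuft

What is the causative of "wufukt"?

hukugmekh and lakpafh both end in -h yet inflect differently (huaskugmekh, pilakpafh), so the final letter is not what conditions the rule; the second-to-last letter is.
"wufukt" has second-to-last letter 'k'. The stems whose second-to-last letter is 'k' (renvikf → reasnvikf, hukugmekh → huaskugmekh) insert -as- after the first vowel.
So wufukt → wuasfukt.

wuasfukt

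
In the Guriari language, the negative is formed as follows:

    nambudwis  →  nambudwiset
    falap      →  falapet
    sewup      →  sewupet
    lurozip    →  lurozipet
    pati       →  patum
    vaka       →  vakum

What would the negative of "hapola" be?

"hapola" ends in a vowel. The stems ending in a vowel (pati → patum, vaka → vakum) drop the final letter and add -um.
The other pattern: stems ending in a consonant add -et.
So hapola → hapolum.

hapolum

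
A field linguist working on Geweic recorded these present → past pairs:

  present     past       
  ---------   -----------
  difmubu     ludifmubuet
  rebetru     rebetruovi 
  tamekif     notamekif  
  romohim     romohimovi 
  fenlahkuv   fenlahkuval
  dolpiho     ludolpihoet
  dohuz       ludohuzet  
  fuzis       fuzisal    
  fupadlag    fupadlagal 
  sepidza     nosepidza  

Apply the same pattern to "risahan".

difmubu and rebetru both end in -u yet inflect differently (ludifmubuet, rebetruovi), so the final letter is not what conditions the rule; the first letter is.
"risahan" begins with r-. The stems beginning with r- (rebetru → rebetruovi, romohim → romohimovi) add -ovi.
So risahan → risahanovi.

risahanovi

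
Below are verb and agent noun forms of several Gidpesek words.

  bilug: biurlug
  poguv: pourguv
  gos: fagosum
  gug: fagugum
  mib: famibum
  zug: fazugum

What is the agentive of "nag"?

bilug and gug both end in -g yet inflect differently (biurlug, fagugum), so the final letter is not what conditions the rule; the number of vowels is.
"nag" has 1 vowel. The stems with 1 vowel (gos → fagosum, gug → fagugum, mib → famibum) add fa- … -um around the stem.
The other pattern: stems with 2 vowels insert -ur- after the first vowel.
So nag → fanagum.

fanagum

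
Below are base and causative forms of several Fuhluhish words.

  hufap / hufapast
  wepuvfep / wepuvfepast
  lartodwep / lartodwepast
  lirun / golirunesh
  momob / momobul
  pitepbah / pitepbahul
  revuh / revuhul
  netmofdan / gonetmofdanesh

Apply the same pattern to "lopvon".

hufap and netmofdan both have last vowel 'a' yet inflect differently (hufapast, gonetmofdanesh), so the last vowel is not what conditions the rule; the final letter is.
"lopvon" ends in -n. The stems ending in -n (lirun → golirunesh, netmofdan → gonetmofdanesh) add go- … -esh around the stem.
The other patterns: stems ending in -p add -ast; stems ending in -b or -h add -ul.
So lopvon → golopvonesh.

golopvonesh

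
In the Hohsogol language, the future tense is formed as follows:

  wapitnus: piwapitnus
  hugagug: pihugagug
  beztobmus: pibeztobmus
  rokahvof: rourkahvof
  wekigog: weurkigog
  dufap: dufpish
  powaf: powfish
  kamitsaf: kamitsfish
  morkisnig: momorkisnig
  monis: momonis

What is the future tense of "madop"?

maurdop

hugagug and wekigog both end in -g yet inflect differently (pihugagug, weurkigog), so the final letter is not what conditions the rule; the last vowel is.
"madop" has last vowel 'o'. The stems whose last vowel is 'o' (rokahvof → rourkahvof, wekigog → weurkigog) insert -ur- after the first vowel.
The other patterns: stems whose last vowel is 'u' add the prefix pi-; stems whose last vowel is 'a' delete the last vowel and add -ish; stems whose last vowel is 'i' repeat the first consonant+vowel as a prefix.
So madop → maurdop.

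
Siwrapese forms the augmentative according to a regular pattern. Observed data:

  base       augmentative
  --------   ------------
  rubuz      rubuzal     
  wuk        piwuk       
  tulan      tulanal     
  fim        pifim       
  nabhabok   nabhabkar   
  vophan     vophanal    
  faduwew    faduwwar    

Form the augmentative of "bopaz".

wuk and nabhabok both end in -k yet inflect differently (piwuk, nabhabkar), so the final letter is not what conditions the rule; the number of vowels is.
"bopaz" has 2 vowels. The stems with 2 vowels (vophan → vophanal, rubuz → rubuzal, tulan → tulanal) add -al.
So bopaz → bopazal.

bopazal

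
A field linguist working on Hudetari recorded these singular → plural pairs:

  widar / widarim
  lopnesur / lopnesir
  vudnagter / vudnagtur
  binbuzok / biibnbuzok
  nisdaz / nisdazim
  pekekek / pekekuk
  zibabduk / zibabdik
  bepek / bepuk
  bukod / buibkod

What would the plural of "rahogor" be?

raibhogor

vudnagter and widar both end in -r yet inflect differently (vudnagtur, widarim), so the final letter is not what conditions the rule; the last vowel is.
"rahogor" has last vowel 'o'. The stems whose last vowel is 'o' (bukod → buibkod, binbuzok → biibnbuzok) insert -ib- after the first vowel.
So rahogor → raibhogor.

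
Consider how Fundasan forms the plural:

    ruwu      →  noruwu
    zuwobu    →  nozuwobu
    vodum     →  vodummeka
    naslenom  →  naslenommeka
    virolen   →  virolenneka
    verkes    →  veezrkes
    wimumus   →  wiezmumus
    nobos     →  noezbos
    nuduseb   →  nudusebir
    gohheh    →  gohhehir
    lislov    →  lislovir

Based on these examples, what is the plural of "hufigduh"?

ruwu and vodum both have last vowel 'u' yet inflect differently (noruwu, vodummeka), so the last vowel is not what conditions the rule; the final letter is.
"hufigduh" ends in -h. The one such stem in the data (gohheh → gohhehir) adds -ir, so the same rule applies.
So hufigduh → hufigduhir.

hufigduhir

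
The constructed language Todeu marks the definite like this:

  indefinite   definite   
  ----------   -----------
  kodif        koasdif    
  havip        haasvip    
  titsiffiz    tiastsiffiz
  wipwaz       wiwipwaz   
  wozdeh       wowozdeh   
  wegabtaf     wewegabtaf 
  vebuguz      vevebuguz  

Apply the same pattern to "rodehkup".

rorodehkup

"rodehkup" has last vowel 'u'. The one such stem in the data (vebuguz → vevebuguz) repeats the first consonant+vowel as a prefix (as do wipwaz, wozdeh), so the same rule applies.
The other pattern: stems whose last vowel is 'i' insert -as- after the first vowel.
So rodehkup → rorodehkup.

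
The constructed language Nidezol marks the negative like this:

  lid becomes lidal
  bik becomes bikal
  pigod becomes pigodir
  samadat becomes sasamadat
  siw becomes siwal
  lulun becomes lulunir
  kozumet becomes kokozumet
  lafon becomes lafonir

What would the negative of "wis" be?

wisal

"wis" has 1 vowel. The stems with 1 vowel (lid → lidal, bik → bikal, siw → siwal) add -al.
The other patterns: stems with 2 vowels add -ir; stems with 3 vowels repeat the first consonant+vowel as a prefix.
So wis → wisal.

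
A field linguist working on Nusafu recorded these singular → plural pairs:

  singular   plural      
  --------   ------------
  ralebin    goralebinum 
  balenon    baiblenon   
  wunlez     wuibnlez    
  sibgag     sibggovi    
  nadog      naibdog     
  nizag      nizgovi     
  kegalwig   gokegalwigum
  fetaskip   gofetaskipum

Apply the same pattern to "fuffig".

sibgag and kegalwig both end in -g yet inflect differently (sibggovi, gokegalwigum), so the final letter is not what conditions the rule; the last vowel is.
"fuffig" has last vowel 'i'. The stems whose last vowel is 'i' (ralebin → goralebinum, fetaskip → gofetaskipum, kegalwig → gokegalwigum) add go- … -um around the stem.
The other patterns: stems whose last vowel is 'a' delete the last vowel and add -ovi; stems whose last vowel is 'e' or 'o' insert -ib- after the first vowel.
So fuffig → gofuffigum.

gofuffigum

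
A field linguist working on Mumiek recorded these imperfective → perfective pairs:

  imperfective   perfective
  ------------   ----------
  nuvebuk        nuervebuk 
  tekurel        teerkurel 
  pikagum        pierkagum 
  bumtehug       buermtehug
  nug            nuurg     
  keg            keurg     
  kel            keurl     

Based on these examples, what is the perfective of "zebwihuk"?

bumtehug and nug both end in -g yet inflect differently (buermtehug, nuurg), so the final letter is not what conditions the rule; the number of vowels is.
"zebwihuk" has 3 vowels. The stems with 3 vowels (nuvebuk → nuervebuk, tekurel → teerkurel, pikagum → pierkagum) insert -er- after the first vowel.
So zebwihuk → zeerbwihuk.

zeerbwihuk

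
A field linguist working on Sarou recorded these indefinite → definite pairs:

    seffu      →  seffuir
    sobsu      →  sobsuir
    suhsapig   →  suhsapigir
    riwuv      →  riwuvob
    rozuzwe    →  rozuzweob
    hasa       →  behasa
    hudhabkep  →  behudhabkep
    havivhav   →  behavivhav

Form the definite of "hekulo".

behekulo

"hekulo" begins with h-. The stems beginning with h- (hasa → behasa, hudhabkep → behudhabkep, havivhav → behavivhav) add the prefix be-.
The other patterns: stems beginning with s- add -ir; stems beginning with r- add -ob.
So hekulo → behekulo.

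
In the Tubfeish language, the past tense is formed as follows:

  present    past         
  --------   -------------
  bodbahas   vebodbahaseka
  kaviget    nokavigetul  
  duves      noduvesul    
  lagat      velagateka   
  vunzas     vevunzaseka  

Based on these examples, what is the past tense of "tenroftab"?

bodbahas and duves both end in -s yet inflect differently (vebodbahaseka, noduvesul), so the final letter is not what conditions the rule; the last vowel is.
"tenroftab" has last vowel 'a'. The stems whose last vowel is 'a' (lagat → velagateka, bodbahas → vebodbahaseka, vunzas → vevunzaseka) add ve- … -eka around the stem.
So tenroftab → vetenroftabeka.

vetenroftabeka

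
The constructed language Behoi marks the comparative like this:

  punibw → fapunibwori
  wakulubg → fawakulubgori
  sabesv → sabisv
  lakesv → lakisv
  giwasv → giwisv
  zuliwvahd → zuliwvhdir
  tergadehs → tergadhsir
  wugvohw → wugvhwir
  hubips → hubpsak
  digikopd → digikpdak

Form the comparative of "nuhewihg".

punibw and wugvohw both end in -w yet inflect differently (fapunibwori, wugvhwir), so the final letter is not what conditions the rule; the second-to-last letter is.
"nuhewihg" has second-to-last letter 'h'. The stems whose second-to-last letter is 'h' (zuliwvahd → zuliwvhdir, tergadehs → tergadhsir, wugvohw → wugvhwir) delete the last vowel and add -ir.
So nuhewihg → nuhewhgir.

nuhewhgir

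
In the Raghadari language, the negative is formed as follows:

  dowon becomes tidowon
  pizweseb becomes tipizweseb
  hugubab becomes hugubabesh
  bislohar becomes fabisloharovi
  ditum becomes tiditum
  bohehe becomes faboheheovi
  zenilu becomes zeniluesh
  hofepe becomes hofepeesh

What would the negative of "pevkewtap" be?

tipevkewtap

pizweseb and hugubab both end in -b yet inflect differently (tipizweseb, hugubabesh), so the final letter is not what conditions the rule; the first letter is.
"pevkewtap" begins with p-. The one such stem in the data (pizweseb → tipizweseb) adds the prefix ti-, so the same rule applies.
So pevkewtap → tipevkewtap.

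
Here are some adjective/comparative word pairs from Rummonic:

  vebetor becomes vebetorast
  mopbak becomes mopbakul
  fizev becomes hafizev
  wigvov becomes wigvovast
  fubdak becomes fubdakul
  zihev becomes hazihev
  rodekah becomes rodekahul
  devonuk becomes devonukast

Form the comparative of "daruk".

zihev and wigvov both end in -v yet inflect differently (hazihev, wigvovast), so the final letter is not what conditions the rule; the last vowel is.
"daruk" has last vowel 'u'. The one such stem in the data (devonuk → devonukast) adds -ast, so the same rule applies.
The other patterns: stems whose last vowel is 'a' add -ul; stems whose last vowel is 'e' add the prefix ha-.
So daruk → darukast.

darukast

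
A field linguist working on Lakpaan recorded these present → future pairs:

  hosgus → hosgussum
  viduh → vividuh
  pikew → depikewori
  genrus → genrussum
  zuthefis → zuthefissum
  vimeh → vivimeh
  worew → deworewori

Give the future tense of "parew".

deparewori

pikew and vimeh both have last vowel 'e' yet inflect differently (depikewori, vivimeh), so the last vowel is not what conditions the rule; the final letter is.
"parew" ends in -w. The stems ending in -w (pikew → depikewori, worew → deworewori) add de- … -ori around the stem.
So parew → deparewori.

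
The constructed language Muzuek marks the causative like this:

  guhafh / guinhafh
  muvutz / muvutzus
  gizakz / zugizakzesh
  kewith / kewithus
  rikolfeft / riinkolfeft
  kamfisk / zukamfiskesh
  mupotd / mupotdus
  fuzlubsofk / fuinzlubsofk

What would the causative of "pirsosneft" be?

piinrsosneft

"pirsosneft" has second-to-last letter 'f'. The stems whose second-to-last letter is 'f' (fuzlubsofk → fuinzlubsofk, guhafh → guinhafh, rikolfeft → riinkolfeft) insert -in- after the first vowel.
The other patterns: stems whose second-to-last letter is 't' add -us; stems whose second-to-last letter is 'k' or 's' add zu- … -esh around the stem.
So pirsosneft → piinrsosneft.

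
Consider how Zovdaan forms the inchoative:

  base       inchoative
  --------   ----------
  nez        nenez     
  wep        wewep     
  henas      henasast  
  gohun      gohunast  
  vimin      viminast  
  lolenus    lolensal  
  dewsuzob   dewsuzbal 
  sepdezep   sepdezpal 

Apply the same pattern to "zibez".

zibezast

henas and lolenus both end in -s yet inflect differently (henasast, lolensal), so the final letter is not what conditions the rule; the number of vowels is.
"zibez" has 2 vowels. The stems with 2 vowels (henas → henasast, gohun → gohunast, vimin → viminast) add -ast.
So zibez → zibezast.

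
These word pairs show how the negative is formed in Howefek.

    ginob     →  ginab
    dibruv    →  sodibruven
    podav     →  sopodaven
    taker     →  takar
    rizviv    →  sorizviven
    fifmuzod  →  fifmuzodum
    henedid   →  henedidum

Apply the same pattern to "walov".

"walov" ends in -v. The stems ending in -v (podav → sopodaven, dibruv → sodibruven, rizviv → sorizviven) add so- … -en around the stem.
So walov → sowaloven.

sowaloven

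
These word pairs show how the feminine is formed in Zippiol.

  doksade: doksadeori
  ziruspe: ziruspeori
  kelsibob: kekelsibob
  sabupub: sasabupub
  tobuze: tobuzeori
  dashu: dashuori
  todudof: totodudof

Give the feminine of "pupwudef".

pupupwudef

dashu and sabupub both have last vowel 'u' yet inflect differently (dashuori, sasabupub), so the last vowel is not what conditions the rule; whether the stem ends in a vowel or a consonant is.
"pupwudef" ends in a consonant. The stems ending in a consonant (sabupub → sasabupub, todudof → totodudof, kelsibob → kekelsibob) repeat the first consonant+vowel as a prefix.
So pupwudef → pupupwudef.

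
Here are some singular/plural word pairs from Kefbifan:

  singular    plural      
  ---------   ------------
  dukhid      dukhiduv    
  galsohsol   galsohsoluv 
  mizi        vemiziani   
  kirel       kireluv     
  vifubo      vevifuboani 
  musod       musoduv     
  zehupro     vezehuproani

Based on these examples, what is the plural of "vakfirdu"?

mizi and dukhid both have last vowel 'i' yet inflect differently (vemiziani, dukhiduv), so the last vowel is not what conditions the rule; whether the stem ends in a vowel or a consonant is.
"vakfirdu" ends in a vowel. The stems ending in a vowel (mizi → vemiziani, vifubo → vevifuboani, zehupro → vezehuproani) add ve- … -ani around the stem.
So vakfirdu → vevakfirduani.

vevakfirduani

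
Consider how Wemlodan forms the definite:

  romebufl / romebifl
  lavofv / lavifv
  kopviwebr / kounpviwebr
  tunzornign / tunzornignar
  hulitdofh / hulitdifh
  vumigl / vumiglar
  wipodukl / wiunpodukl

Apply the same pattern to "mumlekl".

muunmlekl

vumigl and romebufl both end in -l yet inflect differently (vumiglar, romebifl), so the final letter is not what conditions the rule; the second-to-last letter is.
"mumlekl" has second-to-last letter 'k'. The one such stem in the data (wipodukl → wiunpodukl) inserts -un- after the first vowel (as does kopviwebr), so the same rule applies.
So mumlekl → muunmlekl.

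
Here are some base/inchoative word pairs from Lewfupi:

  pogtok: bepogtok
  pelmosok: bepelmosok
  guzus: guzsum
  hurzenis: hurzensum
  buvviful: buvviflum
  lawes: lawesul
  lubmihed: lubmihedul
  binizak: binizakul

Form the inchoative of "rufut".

"rufut" has last vowel 'u'. The stems whose last vowel is 'u' (guzus → guzsum, buvviful → buvviflum) delete the last vowel and add -um.
So rufut → ruftum.

ruftum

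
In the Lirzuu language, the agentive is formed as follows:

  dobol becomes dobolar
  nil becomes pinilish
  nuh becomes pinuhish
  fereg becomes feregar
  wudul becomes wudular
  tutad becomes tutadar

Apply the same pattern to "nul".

pinulish

nil and wudul both end in -l yet inflect differently (pinilish, wudular), so the final letter is not what conditions the rule; the number of vowels is.
"nul" has 1 vowel. The stems with 1 vowel (nil → pinilish, nuh → pinuhish) add pi- … -ish around the stem.
So nul → pinulish.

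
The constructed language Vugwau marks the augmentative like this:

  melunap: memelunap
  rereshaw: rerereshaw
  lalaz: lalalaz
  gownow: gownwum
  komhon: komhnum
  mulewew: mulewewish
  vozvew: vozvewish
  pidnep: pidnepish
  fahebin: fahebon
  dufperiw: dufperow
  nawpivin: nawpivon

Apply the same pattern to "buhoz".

rereshaw and gownow both end in -w yet inflect differently (rerereshaw, gownwum), so the final letter is not what conditions the rule; the last vowel is.
"buhoz" has last vowel 'o'. The stems whose last vowel is 'o' (gownow → gownwum, komhon → komhnum) delete the last vowel and add -um.
The other patterns: stems whose last vowel is 'a' repeat the first consonant+vowel as a prefix; stems whose last vowel is 'e' add -ish; stems whose last vowel is 'i' change the last vowel to 'o'.
So buhoz → buhzum.

buhzum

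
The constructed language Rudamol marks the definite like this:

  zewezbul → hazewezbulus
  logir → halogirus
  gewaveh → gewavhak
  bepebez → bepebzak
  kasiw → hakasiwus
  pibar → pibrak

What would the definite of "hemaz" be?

hemzak

pibar and logir both end in -r yet inflect differently (pibrak, halogirus), so the final letter is not what conditions the rule; the last vowel is.
"hemaz" has last vowel 'a'. The one such stem in the data (pibar → pibrak) deletes the last vowel and adds -ak (as do bepebez, gewaveh), so the same rule applies.
The other pattern: stems whose last vowel is 'i' or 'u' add ha- … -us around the stem.
So hemaz → hemzak.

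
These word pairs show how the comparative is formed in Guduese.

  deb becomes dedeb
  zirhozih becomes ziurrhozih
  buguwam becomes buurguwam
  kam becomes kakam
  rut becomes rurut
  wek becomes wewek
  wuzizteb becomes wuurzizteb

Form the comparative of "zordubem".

kam and buguwam both end in -m yet inflect differently (kakam, buurguwam), so the final letter is not what conditions the rule; the number of vowels is.
"zordubem" has 3 vowels. The stems with 3 vowels (zirhozih → ziurrhozih, buguwam → buurguwam, wuzizteb → wuurzizteb) insert -ur- after the first vowel.
The other pattern: stems with 1 vowel repeat the first consonant+vowel as a prefix.
So zordubem → zourrdubem.

zourrdubem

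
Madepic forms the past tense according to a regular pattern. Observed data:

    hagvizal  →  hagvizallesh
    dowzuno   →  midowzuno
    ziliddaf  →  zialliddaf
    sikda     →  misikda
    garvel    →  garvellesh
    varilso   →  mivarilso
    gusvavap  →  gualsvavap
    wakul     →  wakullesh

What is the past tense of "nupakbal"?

nupakballesh

"nupakbal" ends in -l. The stems ending in -l (hagvizal → hagvizallesh, wakul → wakullesh, garvel → garvellesh) double the final consonant and add -esh.
So nupakbal → nupakballesh.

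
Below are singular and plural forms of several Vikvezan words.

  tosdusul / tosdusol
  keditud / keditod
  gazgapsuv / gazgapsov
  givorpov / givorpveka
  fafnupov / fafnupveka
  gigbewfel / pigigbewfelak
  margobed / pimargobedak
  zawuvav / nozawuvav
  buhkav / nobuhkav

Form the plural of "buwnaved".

"buwnaved" has last vowel 'e'. The stems whose last vowel is 'e' (gigbewfel → pigigbewfelak, margobed → pimargobedak) add pi- … -ak around the stem.
The other patterns: stems whose last vowel is 'u' change the last vowel to 'o'; stems whose last vowel is 'o' delete the last vowel and add -eka; stems whose last vowel is 'a' add the prefix no-.
So buwnaved → pibuwnavedak.

pibuwnavedak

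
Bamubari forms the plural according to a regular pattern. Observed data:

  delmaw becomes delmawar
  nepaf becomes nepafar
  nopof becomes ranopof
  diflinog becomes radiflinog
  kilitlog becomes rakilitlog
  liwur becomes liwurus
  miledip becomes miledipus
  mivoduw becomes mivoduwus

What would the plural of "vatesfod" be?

nepaf and nopof both end in -f yet inflect differently (nepafar, ranopof), so the final letter is not what conditions the rule; the last vowel is.
"vatesfod" has last vowel 'o'. The stems whose last vowel is 'o' (nopof → ranopof, diflinog → radiflinog, kilitlog → rakilitlog) add the prefix ra-.
So vatesfod → ravatesfod.

ravatesfod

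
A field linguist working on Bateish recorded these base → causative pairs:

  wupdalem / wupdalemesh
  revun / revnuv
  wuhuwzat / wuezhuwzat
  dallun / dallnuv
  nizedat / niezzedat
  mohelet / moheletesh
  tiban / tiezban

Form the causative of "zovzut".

revun and tiban both end in -n yet inflect differently (revnuv, tiezban), so the final letter is not what conditions the rule; the last vowel is.
"zovzut" has last vowel 'u'. The stems whose last vowel is 'u' (revun → revnuv, dallun → dallnuv) delete the last vowel and add -uv.
The other patterns: stems whose last vowel is 'a' insert -ez- after the first vowel; stems whose last vowel is 'e' add -esh.
So zovzut → zovztuv.

zovztuv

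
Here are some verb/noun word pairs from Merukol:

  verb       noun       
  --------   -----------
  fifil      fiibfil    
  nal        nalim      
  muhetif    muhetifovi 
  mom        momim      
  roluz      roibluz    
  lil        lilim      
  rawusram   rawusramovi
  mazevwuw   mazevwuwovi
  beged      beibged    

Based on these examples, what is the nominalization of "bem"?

bemim

"bem" has 1 vowel. The stems with 1 vowel (mom → momim, nal → nalim, lil → lilim) add -im.
So bem → bemim.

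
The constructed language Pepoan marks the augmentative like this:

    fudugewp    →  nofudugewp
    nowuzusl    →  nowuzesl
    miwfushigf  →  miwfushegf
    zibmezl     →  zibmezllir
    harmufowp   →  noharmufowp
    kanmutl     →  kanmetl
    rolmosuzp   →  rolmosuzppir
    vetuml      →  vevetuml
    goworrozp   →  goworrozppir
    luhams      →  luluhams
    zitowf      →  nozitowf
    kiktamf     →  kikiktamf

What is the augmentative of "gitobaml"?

gigitobaml

"gitobaml" has second-to-last letter 'm'. The stems whose second-to-last letter is 'm' (luhams → luluhams, vetuml → vevetuml, kiktamf → kikiktamf) repeat the first consonant+vowel as a prefix.
So gitobaml → gigitobaml.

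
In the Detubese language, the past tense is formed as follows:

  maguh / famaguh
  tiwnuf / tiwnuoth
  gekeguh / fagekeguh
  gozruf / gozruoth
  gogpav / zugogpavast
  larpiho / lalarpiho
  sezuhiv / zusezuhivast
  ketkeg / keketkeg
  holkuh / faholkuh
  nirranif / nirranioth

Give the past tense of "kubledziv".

zukubledzivast

"kubledziv" ends in -v. The stems ending in -v (gogpav → zugogpavast, sezuhiv → zusezuhivast) add zu- … -ast around the stem.
The other patterns: stems ending in -f drop the final letter and add -oth; stems ending in -h add the prefix fa-; stems ending in -g or -o repeat the first consonant+vowel as a prefix.
So kubledziv → zukubledzivast.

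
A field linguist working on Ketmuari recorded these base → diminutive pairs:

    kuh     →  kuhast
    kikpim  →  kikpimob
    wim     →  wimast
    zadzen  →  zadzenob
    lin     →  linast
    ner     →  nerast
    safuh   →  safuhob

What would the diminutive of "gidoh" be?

gidohob

wim and kikpim both end in -m yet inflect differently (wimast, kikpimob), so the final letter is not what conditions the rule; the number of vowels is.
"gidoh" has 2 vowels. The stems with 2 vowels (kikpim → kikpimob, zadzen → zadzenob, safuh → safuhob) add -ob.
So gidoh → gidohob.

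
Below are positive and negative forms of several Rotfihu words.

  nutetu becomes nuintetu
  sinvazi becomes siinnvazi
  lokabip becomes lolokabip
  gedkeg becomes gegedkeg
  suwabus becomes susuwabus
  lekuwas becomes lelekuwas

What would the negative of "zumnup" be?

sinvazi and lokabip both have last vowel 'i' yet inflect differently (siinnvazi, lolokabip), so the last vowel is not what conditions the rule; whether the stem ends in a vowel or a consonant is.
"zumnup" ends in a consonant. The stems ending in a consonant (lokabip → lolokabip, gedkeg → gegedkeg, suwabus → susuwabus) repeat the first consonant+vowel as a prefix.
The other pattern: stems ending in a vowel insert -in- after the first vowel.
So zumnup → zuzumnup.

zuzumnup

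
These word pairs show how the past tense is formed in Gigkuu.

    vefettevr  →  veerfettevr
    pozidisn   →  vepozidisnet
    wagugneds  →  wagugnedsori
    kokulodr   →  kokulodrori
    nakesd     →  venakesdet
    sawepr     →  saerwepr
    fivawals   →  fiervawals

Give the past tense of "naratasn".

"naratasn" has second-to-last letter 's'. The stems whose second-to-last letter is 's' (pozidisn → vepozidisnet, nakesd → venakesdet) add ve- … -et around the stem.
So naratasn → venaratasnet.

venaratasnet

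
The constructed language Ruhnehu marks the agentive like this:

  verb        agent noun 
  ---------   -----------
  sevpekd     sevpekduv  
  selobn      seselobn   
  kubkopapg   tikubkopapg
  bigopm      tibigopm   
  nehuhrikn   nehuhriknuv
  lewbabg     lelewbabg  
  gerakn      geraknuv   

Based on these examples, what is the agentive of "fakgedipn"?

tifakgedipn

kubkopapg and lewbabg both end in -g yet inflect differently (tikubkopapg, lelewbabg), so the final letter is not what conditions the rule; the second-to-last letter is.
"fakgedipn" has second-to-last letter 'p'. The stems whose second-to-last letter is 'p' (kubkopapg → tikubkopapg, bigopm → tibigopm) add the prefix ti-.
So fakgedipn → tifakgedipn.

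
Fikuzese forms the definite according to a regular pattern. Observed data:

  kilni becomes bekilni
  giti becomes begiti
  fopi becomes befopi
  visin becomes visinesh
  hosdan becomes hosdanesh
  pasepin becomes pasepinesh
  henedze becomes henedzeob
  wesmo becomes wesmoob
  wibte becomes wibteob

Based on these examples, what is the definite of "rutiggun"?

rutiggunesh

"rutiggun" ends in -n. The stems ending in -n (visin → visinesh, hosdan → hosdanesh, pasepin → pasepinesh) add -esh.
The other patterns: stems ending in -i add the prefix be-; stems ending in -e or -o add -ob.
So rutiggun → rutiggunesh.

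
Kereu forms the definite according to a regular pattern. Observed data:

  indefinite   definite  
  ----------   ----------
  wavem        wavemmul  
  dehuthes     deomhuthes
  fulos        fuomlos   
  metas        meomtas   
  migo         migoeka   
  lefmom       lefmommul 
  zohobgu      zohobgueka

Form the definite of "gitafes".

fulos and lefmom both have last vowel 'o' yet inflect differently (fuomlos, lefmommul), so the last vowel is not what conditions the rule; the final letter is.
"gitafes" ends in -s. The stems ending in -s (metas → meomtas, fulos → fuomlos, dehuthes → deomhuthes) insert -om- after the first vowel.
The other patterns: stems ending in -m double the final consonant and add -ul; stems ending in -o or -u add -eka.
So gitafes → giomtafes.

giomtafes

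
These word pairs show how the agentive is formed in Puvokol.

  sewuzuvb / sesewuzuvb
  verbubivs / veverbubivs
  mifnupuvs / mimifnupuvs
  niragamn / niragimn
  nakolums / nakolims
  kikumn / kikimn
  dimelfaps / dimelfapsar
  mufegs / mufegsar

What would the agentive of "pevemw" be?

pevimw

verbubivs and nakolums both end in -s yet inflect differently (veverbubivs, nakolims), so the final letter is not what conditions the rule; the second-to-last letter is.
"pevemw" has second-to-last letter 'm'. The stems whose second-to-last letter is 'm' (niragamn → niragimn, nakolums → nakolims, kikumn → kikimn) change the last vowel to 'i'.
So pevemw → pevimw.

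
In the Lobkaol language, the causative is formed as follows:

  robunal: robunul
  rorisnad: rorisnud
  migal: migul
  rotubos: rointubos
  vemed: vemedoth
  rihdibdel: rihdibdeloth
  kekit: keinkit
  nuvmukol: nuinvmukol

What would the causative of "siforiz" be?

siinforiz

"siforiz" has last vowel 'i'. The one such stem in the data (kekit → keinkit) inserts -in- after the first vowel (as do rotubos, nuvmukol), so the same rule applies.
The other patterns: stems whose last vowel is 'e' add -oth; stems whose last vowel is 'a' change the last vowel to 'u'.
So siforiz → siinforiz.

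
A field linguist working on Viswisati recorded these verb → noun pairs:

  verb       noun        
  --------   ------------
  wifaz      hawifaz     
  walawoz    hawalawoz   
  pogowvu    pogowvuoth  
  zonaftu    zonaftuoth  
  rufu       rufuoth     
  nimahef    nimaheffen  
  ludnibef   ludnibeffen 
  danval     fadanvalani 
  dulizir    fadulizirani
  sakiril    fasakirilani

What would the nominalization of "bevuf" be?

wifaz and danval both have last vowel 'a' yet inflect differently (hawifaz, fadanvalani), so the last vowel is not what conditions the rule; the final letter is.
"bevuf" ends in -f. The stems ending in -f (nimahef → nimaheffen, ludnibef → ludnibeffen) double the final consonant and add -en.
The other patterns: stems ending in -z add the prefix ha-; stems ending in -u add -oth; stems ending in -l or -r add fa- … -ani around the stem.
So bevuf → bevuffen.

bevuffen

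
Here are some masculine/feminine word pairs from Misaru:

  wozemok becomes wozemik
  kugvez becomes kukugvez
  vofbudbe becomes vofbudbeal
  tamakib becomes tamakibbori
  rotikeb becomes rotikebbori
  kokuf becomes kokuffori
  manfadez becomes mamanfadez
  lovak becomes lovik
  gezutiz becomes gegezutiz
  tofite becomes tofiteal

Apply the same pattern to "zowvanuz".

zozowvanuz

manfadez and vofbudbe both have last vowel 'e' yet inflect differently (mamanfadez, vofbudbeal), so the last vowel is not what conditions the rule; the final letter is.
"zowvanuz" ends in -z. The stems ending in -z (manfadez → mamanfadez, gezutiz → gegezutiz, kugvez → kukugvez) repeat the first consonant+vowel as a prefix.
So zowvanuz → zozowvanuz.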